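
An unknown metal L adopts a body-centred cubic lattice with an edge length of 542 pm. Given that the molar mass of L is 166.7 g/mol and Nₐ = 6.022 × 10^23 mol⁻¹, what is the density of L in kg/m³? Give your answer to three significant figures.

3480 kg/m³

A BCC unit cell contains Z = 2 atoms.
Cell volume: a³ = (542 pm)³ = (5.420 × 10^-8 cm)³ = 1.592 × 10^-22 cm³.
ρ = Z·M/(N_A·a³) = 2 × 166.7 / (6.022 × 10²³ × 1.592 × 10^-22) = 3.477 g/cm³ = 3480 kg/m³.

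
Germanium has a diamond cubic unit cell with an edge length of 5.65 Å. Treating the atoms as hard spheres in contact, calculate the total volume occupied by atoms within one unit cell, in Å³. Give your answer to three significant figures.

61.3 Å³

In a diamond cubic lattice nearest neighbors lie along the body diagonal with √3·a = 8r, so r = 0.2165a = 1.223 Å.
V_atoms = Z × (4/3)πr³ = 8 × (4/3)π × (1.223)³ = 61.3 Å³.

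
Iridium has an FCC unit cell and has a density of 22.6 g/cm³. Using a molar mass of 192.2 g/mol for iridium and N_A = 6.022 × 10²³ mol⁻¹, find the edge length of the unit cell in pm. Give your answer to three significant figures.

With Z = 4 atoms per FCC cell, a³ = Z·M/(N_A·ρ) = 4 × 192.2 / (6.022 × 10²³ × 22.60 g/cm³) = 5.649 × 10^-23 cm³.
a = (5.649 × 10^-23)^(1/3) = 3.837 × 10^-8 cm = 384 pm.

384 pm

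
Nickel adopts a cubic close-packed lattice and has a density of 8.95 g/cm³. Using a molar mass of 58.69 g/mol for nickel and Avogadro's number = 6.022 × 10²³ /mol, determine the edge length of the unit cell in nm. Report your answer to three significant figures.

0.352 nm

With Z = 4 atoms per FCC cell, a³ = Z·M/(N_A·ρ) = 4 × 58.69 / (6.022 × 10²³ × 8.950 g/cm³) = 4.356 × 10^-23 cm³.
a = (4.356 × 10^-23)^(1/3) = 3.518 × 10^-8 cm = 0.352 nm.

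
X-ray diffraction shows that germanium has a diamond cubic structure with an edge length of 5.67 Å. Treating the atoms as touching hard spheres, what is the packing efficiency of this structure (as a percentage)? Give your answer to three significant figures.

In a diamond cubic lattice nearest neighbors lie along the body diagonal with √3·a = 8r, so r = 0.2165a = 1.228 Å.
Packing fraction = Z·(4/3)πr³ / a³ = 8 × (4/3)π × (1.228)³ / (5.67)³ = 0.3401 = 34.0%.

34.0%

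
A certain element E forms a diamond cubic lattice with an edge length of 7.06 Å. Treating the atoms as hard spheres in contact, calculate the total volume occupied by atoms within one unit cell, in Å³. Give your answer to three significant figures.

120 Å³

In a diamond cubic lattice nearest neighbors lie along the body diagonal with √3·a = 8r, so r = 0.2165a = 1.529 Å.
V_atoms = Z × (4/3)πr³ = 8 × (4/3)π × (1.529)³ = 120 Å³.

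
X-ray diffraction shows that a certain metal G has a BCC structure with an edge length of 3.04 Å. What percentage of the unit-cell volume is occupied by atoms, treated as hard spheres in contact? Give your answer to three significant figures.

In a BCC lattice atoms touch along the body diagonal, so √3·a = 4r, so r = 0.4330a = 1.316 Å.
Packing fraction = Z·(4/3)πr³ / a³ = 2 × (4/3)π × (1.316)³ / (3.04)³ = 0.6802 = 68.0%.

68.0%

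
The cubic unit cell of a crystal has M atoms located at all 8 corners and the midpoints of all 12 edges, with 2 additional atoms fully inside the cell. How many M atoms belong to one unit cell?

Corner atoms are shared by 8 cells (1/8 each), edge atoms by 4 (1/4 each), interior atoms are unshared.
Net atoms = 8 × 1/8 + 12 × 1/4 + 2 = 1 + 3 + 2 = 6.

6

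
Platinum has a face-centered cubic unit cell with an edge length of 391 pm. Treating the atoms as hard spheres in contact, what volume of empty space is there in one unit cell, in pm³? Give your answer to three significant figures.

1.55 × 10^7 pm³

In an FCC lattice atoms touch along the face diagonal, so √2·a = 4r, so r = 0.3536a = 138.2 pm.
V_cell = a³ = 5.978 × 10^7 pm³; V_atoms = 4 × (4/3)πr³ = 4.426 × 10^7 pm³.
Empty space = 5.978 × 10^7 − 4.426 × 10^7 = 1.55 × 10^7 pm³.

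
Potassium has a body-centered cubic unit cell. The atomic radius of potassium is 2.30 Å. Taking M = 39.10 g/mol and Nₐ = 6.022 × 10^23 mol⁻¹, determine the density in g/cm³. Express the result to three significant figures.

0.867 g/cm³

In a BCC lattice, atoms touch along the body diagonal, so √3·a = 4r, giving a = 5.312 Å = 5.312 × 10^-8 cm.
With Z = 2, ρ = Z·M/(N_A·a³) = 2 × 39.10 / (6.022 × 10²³ × 1.499 × 10^-22) = 0.8665 g/cm³.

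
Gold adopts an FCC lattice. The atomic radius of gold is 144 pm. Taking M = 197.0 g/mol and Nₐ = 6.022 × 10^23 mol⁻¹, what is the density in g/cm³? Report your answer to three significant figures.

19.4 g/cm³

In an FCC lattice, atoms touch along the face diagonal, so √2·a = 4r, giving a = 407.3 pm = 4.073 × 10^-8 cm.
With Z = 4, ρ = Z·M/(N_A·a³) = 4 × 197.0 / (6.022 × 10²³ × 6.757 × 10^-23) = 19.37 g/cm³.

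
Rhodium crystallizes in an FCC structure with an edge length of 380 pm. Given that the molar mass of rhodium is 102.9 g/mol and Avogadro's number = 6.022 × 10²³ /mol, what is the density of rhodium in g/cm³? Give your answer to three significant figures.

12.5 g/cm³

An FCC unit cell contains Z = 4 atoms.
Cell volume: a³ = (380 pm)³ = (3.800 × 10^-8 cm)³ = 5.487 × 10^-23 cm³.
ρ = Z·M/(N_A·a³) = 4 × 102.9 / (6.022 × 10²³ × 5.487 × 10^-23) = 12.46 g/cm³.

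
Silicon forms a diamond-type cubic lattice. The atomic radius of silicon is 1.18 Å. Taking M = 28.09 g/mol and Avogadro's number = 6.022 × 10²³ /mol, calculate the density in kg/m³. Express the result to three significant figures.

In a diamond cubic lattice, nearest neighbors lie along the body diagonal with √3·a = 8r, giving a = 5.450 Å = 5.450 × 10^-8 cm.
With Z = 8, ρ = Z·M/(N_A·a³) = 8 × 28.09 / (6.022 × 10²³ × 1.619 × 10^-22) = 2.305 g/cm³ = 2300 kg/m³.

2300 kg/m³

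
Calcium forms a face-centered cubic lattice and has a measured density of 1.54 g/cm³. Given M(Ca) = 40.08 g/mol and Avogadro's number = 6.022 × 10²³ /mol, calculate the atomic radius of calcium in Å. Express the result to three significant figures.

1.97 Å

For an FCC cell (Z = 4), a³ = Z·M/(N_A·ρ) = 4 × 40.08 / (6.022 × 10²³ × 1.540) = 1.729 × 10^-22 cm³, so a = 5.571 × 10^-8 cm = 5.571 Å.
Atoms touch along the face diagonal, so √2·a = 4r, so r = 0.3536 × a = 1.97 Å.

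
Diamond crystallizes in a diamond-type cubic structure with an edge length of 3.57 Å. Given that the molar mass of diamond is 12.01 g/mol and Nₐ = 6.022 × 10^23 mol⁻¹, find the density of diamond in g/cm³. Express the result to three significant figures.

A diamond cubic unit cell contains Z = 8 atoms.
Cell volume: a³ = (3.57 Å)³ = (3.570 × 10^-8 cm)³ = 4.550 × 10^-23 cm³.
ρ = Z·M/(N_A·a³) = 8 × 12.01 / (6.022 × 10²³ × 4.550 × 10^-23) = 3.507 g/cm³.

3.51 g/cm³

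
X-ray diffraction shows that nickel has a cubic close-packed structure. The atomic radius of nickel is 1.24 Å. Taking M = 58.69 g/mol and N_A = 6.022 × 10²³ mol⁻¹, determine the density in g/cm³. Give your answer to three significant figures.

In an FCC lattice, atoms touch along the face diagonal, so √2·a = 4r, giving a = 3.507 Å = 3.507 × 10^-8 cm.
With Z = 4, ρ = Z·M/(N_A·a³) = 4 × 58.69 / (6.022 × 10²³ × 4.314 × 10^-23) = 9.036 g/cm³.

9.04 g/cm³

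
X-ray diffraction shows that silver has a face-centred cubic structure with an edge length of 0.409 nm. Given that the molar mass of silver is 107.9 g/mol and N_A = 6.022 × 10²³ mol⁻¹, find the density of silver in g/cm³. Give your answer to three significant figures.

An FCC unit cell contains Z = 4 atoms.
Cell volume: a³ = (0.409 nm)³ = (4.090 × 10^-8 cm)³ = 6.842 × 10^-23 cm³.
ρ = Z·M/(N_A·a³) = 4 × 107.9 / (6.022 × 10²³ × 6.842 × 10^-23) = 10.48 g/cm³.

10.5 g/cm³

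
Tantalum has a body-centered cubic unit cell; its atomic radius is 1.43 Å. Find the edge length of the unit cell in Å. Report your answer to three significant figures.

3.30 Å

In a BCC lattice, atoms touch along the body diagonal, so √3·a = 4r.
a = 4r/√3 = 4 × 1.43 / 1.7321 = 3.30 Å.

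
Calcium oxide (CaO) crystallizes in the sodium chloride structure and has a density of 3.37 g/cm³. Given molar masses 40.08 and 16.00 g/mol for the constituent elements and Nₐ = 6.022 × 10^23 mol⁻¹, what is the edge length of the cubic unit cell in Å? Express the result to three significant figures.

M(CaO) = 56.08 g/mol; Z = 4 formula units per cell.
a³ = Z·M/(N_A·ρ) = 4 × 56.08 / (6.022 × 10²³ × 3.37) = 1.105 × 10^-22 cm³, so a = 4.799 × 10^-8 cm = 4.80 Å.

4.80 Å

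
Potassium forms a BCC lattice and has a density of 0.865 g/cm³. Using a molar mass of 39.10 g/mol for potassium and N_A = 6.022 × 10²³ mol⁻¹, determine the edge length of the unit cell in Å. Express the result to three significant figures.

5.31 Å

With Z = 2 atoms per BCC cell, a³ = Z·M/(N_A·ρ) = 2 × 39.10 / (6.022 × 10²³ × 0.8650 g/cm³) = 1.501 × 10^-22 cm³.
a = (1.501 × 10^-22)^(1/3) = 5.315 × 10^-8 cm = 5.31 Å.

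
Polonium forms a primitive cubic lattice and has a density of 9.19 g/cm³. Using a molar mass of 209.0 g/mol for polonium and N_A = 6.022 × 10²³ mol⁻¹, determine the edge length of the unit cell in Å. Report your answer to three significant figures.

With Z = 1 atom per simple cubic cell, a³ = Z·M/(N_A·ρ) = 1 × 209.0 / (6.022 × 10²³ × 9.190 g/cm³) = 3.777 × 10^-23 cm³.
a = (3.777 × 10^-23)^(1/3) = 3.355 × 10^-8 cm = 3.36 Å.

3.36 Å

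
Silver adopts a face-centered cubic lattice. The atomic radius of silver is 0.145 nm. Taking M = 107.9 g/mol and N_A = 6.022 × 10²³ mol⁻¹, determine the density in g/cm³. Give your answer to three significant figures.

10.4 g/cm³

In an FCC lattice, atoms touch along the face diagonal, so √2·a = 4r, giving a = 0.4101 nm = 4.101 × 10^-8 cm.
With Z = 4, ρ = Z·M/(N_A·a³) = 4 × 107.9 / (6.022 × 10²³ × 6.898 × 10^-23) = 10.39 g/cm³.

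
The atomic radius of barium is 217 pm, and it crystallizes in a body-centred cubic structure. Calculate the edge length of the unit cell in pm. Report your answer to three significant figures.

501 pm

In a BCC lattice, atoms touch along the body diagonal, so √3·a = 4r.
a = 4r/√3 = 4 × 217 / 1.7321 = 501 pm.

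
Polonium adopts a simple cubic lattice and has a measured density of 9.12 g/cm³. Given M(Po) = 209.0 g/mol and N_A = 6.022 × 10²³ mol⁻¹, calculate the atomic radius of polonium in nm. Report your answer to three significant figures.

For a simple cubic cell (Z = 1), a³ = Z·M/(N_A·ρ) = 1 × 209.0 / (6.022 × 10²³ × 9.120) = 3.805 × 10^-23 cm³, so a = 3.364 × 10^-8 cm = 0.3364 nm.
Atoms touch along the cell edge, so a = 2r, so r = 0.5000 × a = 0.168 nm.

0.168 nm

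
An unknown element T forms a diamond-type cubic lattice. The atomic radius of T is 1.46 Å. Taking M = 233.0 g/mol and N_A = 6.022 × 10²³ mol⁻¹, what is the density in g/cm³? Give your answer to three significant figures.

In a diamond cubic lattice, nearest neighbors lie along the body diagonal with √3·a = 8r, giving a = 6.743 Å = 6.743 × 10^-8 cm.
With Z = 8, ρ = Z·M/(N_A·a³) = 8 × 233.0 / (6.022 × 10²³ × 3.067 × 10^-22) = 10.09 g/cm³.

10.1 g/cm³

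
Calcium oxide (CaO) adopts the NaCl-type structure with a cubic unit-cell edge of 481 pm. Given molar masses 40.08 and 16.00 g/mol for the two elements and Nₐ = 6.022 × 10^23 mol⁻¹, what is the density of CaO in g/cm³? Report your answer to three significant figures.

3.35 g/cm³

The NaCl-type structure contains Z = 4 formula units per cell; M(CaO) = 40.08 + 16.00 = 56.08 g/mol.
a³ = (4.810 × 10^-8 cm)³ = 1.113 × 10^-22 cm³.
ρ = 4 × 56.08 / (6.022 × 10²³ × 1.113 × 10^-22) = 3.347 g/cm³.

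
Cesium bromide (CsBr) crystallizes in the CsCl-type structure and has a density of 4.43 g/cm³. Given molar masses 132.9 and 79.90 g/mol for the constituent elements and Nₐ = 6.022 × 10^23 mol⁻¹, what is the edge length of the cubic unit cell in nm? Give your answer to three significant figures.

0.430 nm

M(CsBr) = 212.8 g/mol; Z = 1 formula unit per cell.
a³ = Z·M/(N_A·ρ) = 1 × 212.8 / (6.022 × 10²³ × 4.43) = 7.977 × 10^-23 cm³, so a = 4.305 × 10^-8 cm = 0.430 nm.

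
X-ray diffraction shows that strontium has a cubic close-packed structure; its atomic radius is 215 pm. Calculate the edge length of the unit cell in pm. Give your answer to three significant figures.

In an FCC lattice, atoms touch along the face diagonal, so √2·a = 4r.
a = 4r/√2 = 4 × 215 / 1.4142 = 608 pm.

608 pm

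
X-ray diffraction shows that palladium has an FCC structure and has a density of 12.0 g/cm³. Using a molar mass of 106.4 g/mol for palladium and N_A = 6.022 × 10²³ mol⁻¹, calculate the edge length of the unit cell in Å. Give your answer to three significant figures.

3.89 Å

With Z = 4 atoms per FCC cell, a³ = Z·M/(N_A·ρ) = 4 × 106.4 / (6.022 × 10²³ × 12.00 g/cm³) = 5.890 × 10^-23 cm³.
a = (5.890 × 10^-23)^(1/3) = 3.891 × 10^-8 cm = 3.89 Å.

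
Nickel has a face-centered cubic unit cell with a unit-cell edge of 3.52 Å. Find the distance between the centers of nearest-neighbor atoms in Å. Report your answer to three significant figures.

2.49 Å

In an FCC structure, atoms touch along the face diagonal, so √2·a = 4r; the nearest-neighbor distance equals 2r = 0.7071·a.
d = 0.7071 × 3.52 = 2.49 Å.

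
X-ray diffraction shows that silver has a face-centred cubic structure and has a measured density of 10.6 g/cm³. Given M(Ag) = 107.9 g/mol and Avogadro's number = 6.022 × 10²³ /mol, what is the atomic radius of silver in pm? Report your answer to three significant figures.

For an FCC cell (Z = 4), a³ = Z·M/(N_A·ρ) = 4 × 107.9 / (6.022 × 10²³ × 10.60) = 6.761 × 10^-23 cm³, so a = 4.074 × 10^-8 cm = 407.4 pm.
Atoms touch along the face diagonal, so √2·a = 4r, so r = 0.3536 × a = 144 pm.

144 pm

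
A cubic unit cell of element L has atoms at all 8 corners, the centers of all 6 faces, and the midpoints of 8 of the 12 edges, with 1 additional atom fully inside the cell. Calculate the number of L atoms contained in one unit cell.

Corner atoms are shared by 8 cells (1/8 each), face atoms by 2 (1/2 each), edge atoms by 4 (1/4 each), interior atoms are unshared.
Net atoms = 8 × 1/8 + 6 × 1/2 + 8 × 1/4 + 1 = 1 + 3 + 2 + 1 = 7.

7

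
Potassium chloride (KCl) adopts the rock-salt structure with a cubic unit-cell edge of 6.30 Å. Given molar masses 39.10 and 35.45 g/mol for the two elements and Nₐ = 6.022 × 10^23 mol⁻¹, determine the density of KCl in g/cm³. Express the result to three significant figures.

The rock-salt structure contains Z = 4 formula units per cell; M(KCl) = 39.10 + 35.45 = 74.55 g/mol.
a³ = (6.300 × 10^-8 cm)³ = 2.500 × 10^-22 cm³.
ρ = 4 × 74.55 / (6.022 × 10²³ × 2.500 × 10^-22) = 1.980 g/cm³.

1.98 g/cm³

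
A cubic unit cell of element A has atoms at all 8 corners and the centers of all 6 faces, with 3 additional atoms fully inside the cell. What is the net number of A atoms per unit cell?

Corner atoms are shared by 8 cells (1/8 each), face atoms by 2 (1/2 each), interior atoms are unshared.
Net atoms = 8 × 1/8 + 6 × 1/2 + 3 = 1 + 3 + 3 = 7.

7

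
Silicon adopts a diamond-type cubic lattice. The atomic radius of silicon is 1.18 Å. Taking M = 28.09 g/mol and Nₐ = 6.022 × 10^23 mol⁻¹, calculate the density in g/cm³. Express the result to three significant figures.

2.30 g/cm³

In a diamond cubic lattice, nearest neighbors lie along the body diagonal with √3·a = 8r, giving a = 5.450 Å = 5.450 × 10^-8 cm.
With Z = 8, ρ = Z·M/(N_A·a³) = 8 × 28.09 / (6.022 × 10²³ × 1.619 × 10^-22) = 2.305 g/cm³.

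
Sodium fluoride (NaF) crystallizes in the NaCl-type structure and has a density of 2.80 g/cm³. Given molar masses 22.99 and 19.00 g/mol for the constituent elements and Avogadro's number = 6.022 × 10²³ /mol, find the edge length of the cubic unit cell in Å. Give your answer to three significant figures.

M(NaF) = 41.99 g/mol; Z = 4 formula units per cell.
a³ = Z·M/(N_A·ρ) = 4 × 41.99 / (6.022 × 10²³ × 2.80) = 9.961 × 10^-23 cm³, so a = 4.636 × 10^-8 cm = 4.64 Å.

4.64 Å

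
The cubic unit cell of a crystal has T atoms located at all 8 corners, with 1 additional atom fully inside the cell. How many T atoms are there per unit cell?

Corner atoms are shared by 8 cells (1/8 each), interior atoms are unshared.
Net atoms = 8 × 1/8 + 1 = 1 + 1 = 2.

2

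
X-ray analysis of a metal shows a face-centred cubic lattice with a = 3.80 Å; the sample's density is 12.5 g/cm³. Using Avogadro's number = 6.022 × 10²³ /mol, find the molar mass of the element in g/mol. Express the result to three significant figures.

An FCC cell has Z = 4 atoms; a = 3.800 × 10^-8 cm.
M = ρ·N_A·a³/Z = 12.5 × 6.022 × 10²³ × 5.487 × 10^-23 / 4 = 103 g/mol.

103 g/mol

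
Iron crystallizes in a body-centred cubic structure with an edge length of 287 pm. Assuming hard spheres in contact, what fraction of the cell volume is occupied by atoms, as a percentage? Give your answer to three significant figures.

68.0%

In a BCC lattice atoms touch along the body diagonal, so √3·a = 4r, so r = 0.4330a = 124.3 pm.
Packing fraction = Z·(4/3)πr³ / a³ = 2 × (4/3)π × (124.3)³ / (287)³ = 0.6802 = 68.0%.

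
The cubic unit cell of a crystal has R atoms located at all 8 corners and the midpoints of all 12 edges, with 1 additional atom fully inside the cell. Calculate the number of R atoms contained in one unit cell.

5

Corner atoms are shared by 8 cells (1/8 each), edge atoms by 4 (1/4 each), interior atoms are unshared.
Net atoms = 8 × 1/8 + 12 × 1/4 + 1 = 1 + 3 + 1 = 5.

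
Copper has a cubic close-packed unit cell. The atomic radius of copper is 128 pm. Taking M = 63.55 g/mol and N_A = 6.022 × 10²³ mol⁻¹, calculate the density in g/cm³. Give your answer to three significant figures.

8.90 g/cm³

In an FCC lattice, atoms touch along the face diagonal, so √2·a = 4r, giving a = 362.0 pm = 3.620 × 10^-8 cm.
With Z = 4, ρ = Z·M/(N_A·a³) = 4 × 63.55 / (6.022 × 10²³ × 4.745 × 10^-23) = 8.895 g/cm³.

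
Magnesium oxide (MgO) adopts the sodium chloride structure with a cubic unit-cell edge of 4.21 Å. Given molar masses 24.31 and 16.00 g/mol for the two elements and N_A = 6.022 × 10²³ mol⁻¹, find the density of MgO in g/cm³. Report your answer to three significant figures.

3.59 g/cm³

The sodium chloride structure contains Z = 4 formula units per cell; M(MgO) = 24.31 + 16.00 = 40.31 g/mol.
a³ = (4.210 × 10^-8 cm)³ = 7.462 × 10^-23 cm³.
ρ = 4 × 40.31 / (6.022 × 10²³ × 7.462 × 10^-23) = 3.588 g/cm³.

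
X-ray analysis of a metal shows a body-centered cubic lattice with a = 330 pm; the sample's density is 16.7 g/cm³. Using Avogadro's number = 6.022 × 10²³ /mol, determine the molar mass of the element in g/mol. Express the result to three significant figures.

A BCC cell has Z = 2 atoms; a = 3.300 × 10^-8 cm.
M = ρ·N_A·a³/Z = 16.7 × 6.022 × 10²³ × 3.594 × 10^-23 / 2 = 181 g/mol.

181 g/mol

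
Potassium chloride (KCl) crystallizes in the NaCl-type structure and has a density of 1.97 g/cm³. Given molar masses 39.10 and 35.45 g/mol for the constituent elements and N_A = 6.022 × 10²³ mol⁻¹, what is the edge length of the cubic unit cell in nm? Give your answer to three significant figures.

M(KCl) = 74.55 g/mol; Z = 4 formula units per cell.
a³ = Z·M/(N_A·ρ) = 4 × 74.55 / (6.022 × 10²³ × 1.97) = 2.514 × 10^-22 cm³, so a = 6.311 × 10^-8 cm = 0.631 nm.

0.631 nm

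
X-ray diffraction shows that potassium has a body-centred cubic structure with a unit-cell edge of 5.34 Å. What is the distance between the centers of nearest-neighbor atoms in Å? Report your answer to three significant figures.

4.62 Å

In a BCC structure, atoms touch along the body diagonal, so √3·a = 4r; the nearest-neighbor distance equals 2r = 0.8660·a.
d = 0.8660 × 5.34 = 4.62 Å.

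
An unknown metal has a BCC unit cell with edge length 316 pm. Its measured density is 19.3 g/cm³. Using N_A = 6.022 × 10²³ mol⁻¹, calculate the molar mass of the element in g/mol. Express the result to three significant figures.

183 g/mol

A BCC cell has Z = 2 atoms; a = 3.160 × 10^-8 cm.
M = ρ·N_A·a³/Z = 19.3 × 6.022 × 10²³ × 3.155 × 10^-23 / 2 = 183 g/mol.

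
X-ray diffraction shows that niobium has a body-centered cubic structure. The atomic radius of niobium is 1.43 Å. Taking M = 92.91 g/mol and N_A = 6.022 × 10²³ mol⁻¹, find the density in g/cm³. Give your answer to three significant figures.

8.57 g/cm³

In a BCC lattice, atoms touch along the body diagonal, so √3·a = 4r, giving a = 3.302 Å = 3.302 × 10^-8 cm.
With Z = 2, ρ = Z·M/(N_A·a³) = 2 × 92.91 / (6.022 × 10²³ × 3.602 × 10^-23) = 8.567 g/cm³.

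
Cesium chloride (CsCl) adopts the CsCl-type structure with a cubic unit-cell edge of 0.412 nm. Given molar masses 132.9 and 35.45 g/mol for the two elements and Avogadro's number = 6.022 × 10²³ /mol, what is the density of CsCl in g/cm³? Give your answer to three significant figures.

4.00 g/cm³

The CsCl-type structure contains Z = 1 formula unit per cell; M(CsCl) = 132.9 + 35.45 = 168.35 g/mol.
a³ = (4.120 × 10^-8 cm)³ = 6.993 × 10^-23 cm³.
ρ = 1 × 168.35 / (6.022 × 10²³ × 6.993 × 10^-23) = 3.997 g/cm³.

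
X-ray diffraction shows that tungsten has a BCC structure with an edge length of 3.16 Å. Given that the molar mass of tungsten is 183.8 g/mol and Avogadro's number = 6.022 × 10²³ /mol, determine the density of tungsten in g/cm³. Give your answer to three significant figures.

A BCC unit cell contains Z = 2 atoms.
Cell volume: a³ = (3.16 Å)³ = (3.160 × 10^-8 cm)³ = 3.155 × 10^-23 cm³.
ρ = Z·M/(N_A·a³) = 2 × 183.8 / (6.022 × 10²³ × 3.155 × 10^-23) = 19.35 g/cm³.

19.3 g/cm³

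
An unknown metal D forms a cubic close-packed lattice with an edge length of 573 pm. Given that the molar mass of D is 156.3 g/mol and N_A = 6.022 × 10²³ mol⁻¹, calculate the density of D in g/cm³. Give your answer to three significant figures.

5.52 g/cm³

An FCC unit cell contains Z = 4 atoms.
Cell volume: a³ = (573 pm)³ = (5.730 × 10^-8 cm)³ = 1.881 × 10^-22 cm³.
ρ = Z·M/(N_A·a³) = 4 × 156.3 / (6.022 × 10²³ × 1.881 × 10^-22) = 5.518 g/cm³.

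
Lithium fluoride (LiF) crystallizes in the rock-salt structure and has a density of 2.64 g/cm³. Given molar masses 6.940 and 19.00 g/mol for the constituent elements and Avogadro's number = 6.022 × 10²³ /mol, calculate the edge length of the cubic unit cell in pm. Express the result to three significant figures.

403 pm

M(LiF) = 25.94 g/mol; Z = 4 formula units per cell.
a³ = Z·M/(N_A·ρ) = 4 × 25.94 / (6.022 × 10²³ × 2.64) = 6.527 × 10^-23 cm³, so a = 4.026 × 10^-8 cm = 403 pm.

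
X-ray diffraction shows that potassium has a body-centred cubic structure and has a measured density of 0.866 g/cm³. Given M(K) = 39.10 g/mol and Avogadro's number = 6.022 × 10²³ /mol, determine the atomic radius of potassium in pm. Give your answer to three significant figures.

For a BCC cell (Z = 2), a³ = Z·M/(N_A·ρ) = 2 × 39.10 / (6.022 × 10²³ × 0.8660) = 1.500 × 10^-22 cm³, so a = 5.313 × 10^-8 cm = 531.3 pm.
Atoms touch along the body diagonal, so √3·a = 4r, so r = 0.4330 × a = 230 pm.

230 pm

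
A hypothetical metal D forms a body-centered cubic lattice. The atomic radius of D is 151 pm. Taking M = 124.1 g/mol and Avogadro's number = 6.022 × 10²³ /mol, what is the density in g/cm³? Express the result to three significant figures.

9.72 g/cm³

In a BCC lattice, atoms touch along the body diagonal, so √3·a = 4r, giving a = 348.7 pm = 3.487 × 10^-8 cm.
With Z = 2, ρ = Z·M/(N_A·a³) = 2 × 124.1 / (6.022 × 10²³ × 4.241 × 10^-23) = 9.719 g/cm³.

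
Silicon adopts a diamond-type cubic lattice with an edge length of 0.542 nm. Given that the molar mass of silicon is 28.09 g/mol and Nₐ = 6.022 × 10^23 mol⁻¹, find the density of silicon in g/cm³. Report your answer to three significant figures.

A diamond cubic unit cell contains Z = 8 atoms.
Cell volume: a³ = (0.542 nm)³ = (5.420 × 10^-8 cm)³ = 1.592 × 10^-22 cm³.
ρ = Z·M/(N_A·a³) = 8 × 28.09 / (6.022 × 10²³ × 1.592 × 10^-22) = 2.344 g/cm³.

2.34 g/cm³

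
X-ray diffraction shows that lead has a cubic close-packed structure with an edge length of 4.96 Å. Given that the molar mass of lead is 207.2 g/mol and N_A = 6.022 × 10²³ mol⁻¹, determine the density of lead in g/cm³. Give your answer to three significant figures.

An FCC unit cell contains Z = 4 atoms.
Cell volume: a³ = (4.96 Å)³ = (4.960 × 10^-8 cm)³ = 1.220 × 10^-22 cm³.
ρ = Z·M/(N_A·a³) = 4 × 207.2 / (6.022 × 10²³ × 1.220 × 10^-22) = 11.28 g/cm³.

11.3 g/cm³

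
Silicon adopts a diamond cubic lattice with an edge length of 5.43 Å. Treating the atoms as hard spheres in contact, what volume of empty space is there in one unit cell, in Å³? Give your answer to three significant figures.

In a diamond cubic lattice nearest neighbors lie along the body diagonal with √3·a = 8r, so r = 0.2165a = 1.176 Å.
V_cell = a³ = 160.1 Å³; V_atoms = 8 × (4/3)πr³ = 54.45 Å³.
Empty space = 160.1 − 54.45 = 106 Å³.

106 Å³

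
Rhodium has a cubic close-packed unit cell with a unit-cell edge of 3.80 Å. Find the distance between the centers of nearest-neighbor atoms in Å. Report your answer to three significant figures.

2.69 Å

In an FCC structure, atoms touch along the face diagonal, so √2·a = 4r; the nearest-neighbor distance equals 2r = 0.7071·a.
d = 0.7071 × 3.80 = 2.69 Å.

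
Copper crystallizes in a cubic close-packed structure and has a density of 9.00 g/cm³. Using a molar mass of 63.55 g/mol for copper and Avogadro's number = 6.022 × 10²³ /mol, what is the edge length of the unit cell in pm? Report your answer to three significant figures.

361 pm

With Z = 4 atoms per FCC cell, a³ = Z·M/(N_A·ρ) = 4 × 63.55 / (6.022 × 10²³ × 9.000 g/cm³) = 4.690 × 10^-23 cm³.
a = (4.690 × 10^-23)^(1/3) = 3.606 × 10^-8 cm = 361 pm.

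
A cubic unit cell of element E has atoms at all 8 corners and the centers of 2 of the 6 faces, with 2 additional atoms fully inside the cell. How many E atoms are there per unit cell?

Corner atoms are shared by 8 cells (1/8 each), face atoms by 2 (1/2 each), interior atoms are unshared.
Net atoms = 8 × 1/8 + 2 × 1/2 + 2 = 1 + 1 + 2 = 4.

4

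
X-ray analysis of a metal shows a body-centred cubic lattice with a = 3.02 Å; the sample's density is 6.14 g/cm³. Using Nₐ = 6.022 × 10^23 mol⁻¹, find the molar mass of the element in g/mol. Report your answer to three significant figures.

A BCC cell has Z = 2 atoms; a = 3.020 × 10^-8 cm.
M = ρ·N_A·a³/Z = 6.14 × 6.022 × 10²³ × 2.754 × 10^-23 / 2 = 50.9 g/mol.

50.9 g/mol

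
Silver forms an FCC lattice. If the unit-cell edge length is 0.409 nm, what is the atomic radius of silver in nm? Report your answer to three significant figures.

In an FCC lattice, atoms touch along the face diagonal, so √2·a = 4r.
r = √2·a/4 = 1.4142 × 0.409 / 4 = 0.145 nm.

0.145 nm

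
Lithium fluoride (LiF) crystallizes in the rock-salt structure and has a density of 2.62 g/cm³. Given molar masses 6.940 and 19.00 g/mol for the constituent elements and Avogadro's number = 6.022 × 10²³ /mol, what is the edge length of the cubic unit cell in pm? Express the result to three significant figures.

404 pm

M(LiF) = 25.94 g/mol; Z = 4 formula units per cell.
a³ = Z·M/(N_A·ρ) = 4 × 25.94 / (6.022 × 10²³ × 2.62) = 6.576 × 10^-23 cm³, so a = 4.036 × 10^-8 cm = 404 pm.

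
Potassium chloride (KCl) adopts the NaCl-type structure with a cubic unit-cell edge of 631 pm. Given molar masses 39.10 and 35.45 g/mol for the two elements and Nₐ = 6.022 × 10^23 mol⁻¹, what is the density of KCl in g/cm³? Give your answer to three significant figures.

The NaCl-type structure contains Z = 4 formula units per cell; M(KCl) = 39.10 + 35.45 = 74.55 g/mol.
a³ = (6.310 × 10^-8 cm)³ = 2.512 × 10^-22 cm³.
ρ = 4 × 74.55 / (6.022 × 10²³ × 2.512 × 10^-22) = 1.971 g/cm³.

1.97 g/cm³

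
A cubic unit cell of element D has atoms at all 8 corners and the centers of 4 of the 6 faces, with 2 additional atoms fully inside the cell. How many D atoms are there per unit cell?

Corner atoms are shared by 8 cells (1/8 each), face atoms by 2 (1/2 each), interior atoms are unshared.
Net atoms = 8 × 1/8 + 4 × 1/2 + 2 = 1 + 2 + 2 = 5.

5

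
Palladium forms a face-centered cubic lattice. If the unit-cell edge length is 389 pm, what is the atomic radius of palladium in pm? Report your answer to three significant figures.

138 pm

In an FCC lattice, atoms touch along the face diagonal, so √2·a = 4r.
r = √2·a/4 = 1.4142 × 389 / 4 = 138 pm.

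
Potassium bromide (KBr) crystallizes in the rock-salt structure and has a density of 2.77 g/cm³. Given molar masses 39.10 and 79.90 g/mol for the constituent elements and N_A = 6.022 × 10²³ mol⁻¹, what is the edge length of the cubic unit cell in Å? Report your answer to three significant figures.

M(KBr) = 119.0 g/mol; Z = 4 formula units per cell.
a³ = Z·M/(N_A·ρ) = 4 × 119.0 / (6.022 × 10²³ × 2.77) = 2.854 × 10^-22 cm³, so a = 6.584 × 10^-8 cm = 6.58 Å.

6.58 Å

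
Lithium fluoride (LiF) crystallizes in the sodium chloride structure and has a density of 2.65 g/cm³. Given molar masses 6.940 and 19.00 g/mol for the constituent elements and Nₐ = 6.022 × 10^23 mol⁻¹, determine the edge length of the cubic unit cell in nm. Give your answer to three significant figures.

M(LiF) = 25.94 g/mol; Z = 4 formula units per cell.
a³ = Z·M/(N_A·ρ) = 4 × 25.94 / (6.022 × 10²³ × 2.65) = 6.502 × 10^-23 cm³, so a = 4.021 × 10^-8 cm = 0.402 nm.

0.402 nm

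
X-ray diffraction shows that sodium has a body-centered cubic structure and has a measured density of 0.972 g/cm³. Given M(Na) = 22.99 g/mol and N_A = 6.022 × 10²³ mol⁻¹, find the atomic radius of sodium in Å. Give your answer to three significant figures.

1.85 Å

For a BCC cell (Z = 2), a³ = Z·M/(N_A·ρ) = 2 × 22.99 / (6.022 × 10²³ × 0.9720) = 7.855 × 10^-23 cm³, so a = 4.283 × 10^-8 cm = 4.283 Å.
Atoms touch along the body diagonal, so √3·a = 4r, so r = 0.4330 × a = 1.85 Å.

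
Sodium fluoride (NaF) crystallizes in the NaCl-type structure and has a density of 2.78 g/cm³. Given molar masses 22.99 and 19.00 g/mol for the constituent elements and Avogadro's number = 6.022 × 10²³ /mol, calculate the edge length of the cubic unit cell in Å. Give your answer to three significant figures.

4.65 Å

M(NaF) = 41.99 g/mol; Z = 4 formula units per cell.
a³ = Z·M/(N_A·ρ) = 4 × 41.99 / (6.022 × 10²³ × 2.78) = 1.003 × 10^-22 cm³, so a = 4.647 × 10^-8 cm = 4.65 Å.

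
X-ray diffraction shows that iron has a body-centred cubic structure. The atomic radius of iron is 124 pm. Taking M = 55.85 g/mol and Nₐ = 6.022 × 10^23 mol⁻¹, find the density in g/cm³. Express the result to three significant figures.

7.90 g/cm³

In a BCC lattice, atoms touch along the body diagonal, so √3·a = 4r, giving a = 286.4 pm = 2.864 × 10^-8 cm.
With Z = 2, ρ = Z·M/(N_A·a³) = 2 × 55.85 / (6.022 × 10²³ × 2.348 × 10^-23) = 7.899 g/cm³.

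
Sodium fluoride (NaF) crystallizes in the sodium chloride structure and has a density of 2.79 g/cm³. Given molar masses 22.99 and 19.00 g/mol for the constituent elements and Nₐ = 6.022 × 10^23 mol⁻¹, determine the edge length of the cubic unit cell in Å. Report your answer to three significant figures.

4.64 Å

M(NaF) = 41.99 g/mol; Z = 4 formula units per cell.
a³ = Z·M/(N_A·ρ) = 4 × 41.99 / (6.022 × 10²³ × 2.79) = 9.997 × 10^-23 cm³, so a = 4.641 × 10^-8 cm = 4.64 Å.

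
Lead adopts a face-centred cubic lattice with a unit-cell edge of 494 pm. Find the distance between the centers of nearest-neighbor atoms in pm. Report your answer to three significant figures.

In an FCC structure, atoms touch along the face diagonal, so √2·a = 4r; the nearest-neighbor distance equals 2r = 0.7071·a.
d = 0.7071 × 494 = 349 pm.

349 pm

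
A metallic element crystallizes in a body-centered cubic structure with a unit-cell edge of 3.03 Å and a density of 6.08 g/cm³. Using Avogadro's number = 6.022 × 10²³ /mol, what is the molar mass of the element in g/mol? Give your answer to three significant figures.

50.9 g/mol

A BCC cell has Z = 2 atoms; a = 3.030 × 10^-8 cm.
M = ρ·N_A·a³/Z = 6.08 × 6.022 × 10²³ × 2.782 × 10^-23 / 2 = 50.9 g/mol.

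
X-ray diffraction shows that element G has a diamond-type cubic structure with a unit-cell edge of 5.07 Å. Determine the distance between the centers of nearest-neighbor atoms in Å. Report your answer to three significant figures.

2.20 Å

In a diamond cubic structure, nearest neighbors lie along the body diagonal with √3·a = 8r; the nearest-neighbor distance equals 2r = 0.4330·a.
d = 0.4330 × 5.07 = 2.20 Å.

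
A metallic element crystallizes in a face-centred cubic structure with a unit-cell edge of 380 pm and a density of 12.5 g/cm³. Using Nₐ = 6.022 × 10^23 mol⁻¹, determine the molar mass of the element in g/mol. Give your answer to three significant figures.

An FCC cell has Z = 4 atoms; a = 3.800 × 10^-8 cm.
M = ρ·N_A·a³/Z = 12.5 × 6.022 × 10²³ × 5.487 × 10^-23 / 4 = 103 g/mol.

103 g/mol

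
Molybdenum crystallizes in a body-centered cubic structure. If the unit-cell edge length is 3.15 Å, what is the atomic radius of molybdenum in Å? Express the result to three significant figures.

1.36 Å

In a BCC lattice, atoms touch along the body diagonal, so √3·a = 4r.
r = √3·a/4 = 1.7321 × 3.15 / 4 = 1.36 Å.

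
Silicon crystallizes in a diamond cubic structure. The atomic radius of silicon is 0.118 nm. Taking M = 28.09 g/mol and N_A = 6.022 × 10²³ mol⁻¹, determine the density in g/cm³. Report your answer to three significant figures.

In a diamond cubic lattice, nearest neighbors lie along the body diagonal with √3·a = 8r, giving a = 0.5450 nm = 5.450 × 10^-8 cm.
With Z = 8, ρ = Z·M/(N_A·a³) = 8 × 28.09 / (6.022 × 10²³ × 1.619 × 10^-22) = 2.305 g/cm³.

2.30 g/cm³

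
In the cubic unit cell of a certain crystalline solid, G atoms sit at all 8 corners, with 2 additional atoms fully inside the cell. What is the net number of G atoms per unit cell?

Corner atoms are shared by 8 cells (1/8 each), interior atoms are unshared.
Net atoms = 8 × 1/8 + 2 = 1 + 2 = 3.

3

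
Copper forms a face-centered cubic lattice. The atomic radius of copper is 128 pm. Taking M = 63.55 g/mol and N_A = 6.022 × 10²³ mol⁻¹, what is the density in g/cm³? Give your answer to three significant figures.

In an FCC lattice, atoms touch along the face diagonal, so √2·a = 4r, giving a = 362.0 pm = 3.620 × 10^-8 cm.
With Z = 4, ρ = Z·M/(N_A·a³) = 4 × 63.55 / (6.022 × 10²³ × 4.745 × 10^-23) = 8.895 g/cm³.

8.90 g/cm³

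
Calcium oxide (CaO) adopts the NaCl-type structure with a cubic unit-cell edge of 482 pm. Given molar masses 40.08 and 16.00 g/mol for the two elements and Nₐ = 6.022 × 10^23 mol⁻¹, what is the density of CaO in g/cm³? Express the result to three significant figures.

The NaCl-type structure contains Z = 4 formula units per cell; M(CaO) = 40.08 + 16.00 = 56.08 g/mol.
a³ = (4.820 × 10^-8 cm)³ = 1.120 × 10^-22 cm³.
ρ = 4 × 56.08 / (6.022 × 10²³ × 1.120 × 10^-22) = 3.326 g/cm³.

3.33 g/cm³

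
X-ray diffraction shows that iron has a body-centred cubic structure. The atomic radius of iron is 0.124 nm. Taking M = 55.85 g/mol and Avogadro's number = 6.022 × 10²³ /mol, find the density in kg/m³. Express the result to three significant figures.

7900 kg/m³

In a BCC lattice, atoms touch along the body diagonal, so √3·a = 4r, giving a = 0.2864 nm = 2.864 × 10^-8 cm.
With Z = 2, ρ = Z·M/(N_A·a³) = 2 × 55.85 / (6.022 × 10²³ × 2.348 × 10^-23) = 7.899 g/cm³ = 7900 kg/m³.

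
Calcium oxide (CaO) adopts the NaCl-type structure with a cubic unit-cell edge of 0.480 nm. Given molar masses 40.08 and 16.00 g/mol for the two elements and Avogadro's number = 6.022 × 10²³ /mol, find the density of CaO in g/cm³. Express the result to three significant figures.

The NaCl-type structure contains Z = 4 formula units per cell; M(CaO) = 40.08 + 16.00 = 56.08 g/mol.
a³ = (4.800 × 10^-8 cm)³ = 1.106 × 10^-22 cm³.
ρ = 4 × 56.08 / (6.022 × 10²³ × 1.106 × 10^-22) = 3.368 g/cm³.

3.37 g/cm³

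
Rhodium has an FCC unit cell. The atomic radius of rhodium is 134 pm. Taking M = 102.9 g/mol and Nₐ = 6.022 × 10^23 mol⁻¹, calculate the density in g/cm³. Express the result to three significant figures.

12.6 g/cm³

In an FCC lattice, atoms touch along the face diagonal, so √2·a = 4r, giving a = 379.0 pm = 3.790 × 10^-8 cm.
With Z = 4, ρ = Z·M/(N_A·a³) = 4 × 102.9 / (6.022 × 10²³ × 5.444 × 10^-23) = 12.55 g/cm³.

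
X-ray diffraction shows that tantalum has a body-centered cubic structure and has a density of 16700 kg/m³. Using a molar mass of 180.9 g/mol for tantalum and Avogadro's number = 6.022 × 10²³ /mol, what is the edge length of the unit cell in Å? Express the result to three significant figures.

3.30 Å

With Z = 2 atoms per BCC cell, a³ = Z·M/(N_A·ρ) = 2 × 180.9 / (6.022 × 10²³ × 16.70 g/cm³) = 3.598 × 10^-23 cm³.
a = (3.598 × 10^-23)^(1/3) = 3.301 × 10^-8 cm = 3.30 Å.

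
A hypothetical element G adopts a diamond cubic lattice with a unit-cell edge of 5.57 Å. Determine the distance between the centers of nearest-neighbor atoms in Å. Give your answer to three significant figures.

In a diamond cubic structure, nearest neighbors lie along the body diagonal with √3·a = 8r; the nearest-neighbor distance equals 2r = 0.4330·a.
d = 0.4330 × 5.57 = 2.41 Å.

2.41 Å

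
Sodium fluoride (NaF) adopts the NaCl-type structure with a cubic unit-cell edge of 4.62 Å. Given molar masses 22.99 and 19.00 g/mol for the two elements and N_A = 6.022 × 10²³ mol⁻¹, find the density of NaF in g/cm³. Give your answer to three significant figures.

The NaCl-type structure contains Z = 4 formula units per cell; M(NaF) = 22.99 + 19.00 = 41.99 g/mol.
a³ = (4.620 × 10^-8 cm)³ = 9.861 × 10^-23 cm³.
ρ = 4 × 41.99 / (6.022 × 10²³ × 9.861 × 10^-23) = 2.828 g/cm³.

2.83 g/cm³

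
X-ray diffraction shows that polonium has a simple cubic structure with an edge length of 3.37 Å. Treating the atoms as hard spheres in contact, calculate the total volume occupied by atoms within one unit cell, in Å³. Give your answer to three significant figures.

20.0 Å³

In a simple cubic lattice atoms touch along the cell edge, so a = 2r, so r = 0.5000a = 1.685 Å.
V_atoms = Z × (4/3)πr³ = 1 × (4/3)π × (1.685)³ = 20.0 Å³.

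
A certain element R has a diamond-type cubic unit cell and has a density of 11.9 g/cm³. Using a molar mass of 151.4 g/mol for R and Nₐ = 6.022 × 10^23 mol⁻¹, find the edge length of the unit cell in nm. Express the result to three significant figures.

With Z = 8 atoms per diamond cubic cell, a³ = Z·M/(N_A·ρ) = 8 × 151.4 / (6.022 × 10²³ × 11.90 g/cm³) = 1.690 × 10^-22 cm³.
a = (1.690 × 10^-22)^(1/3) = 5.529 × 10^-8 cm = 0.553 nm.

0.553 nm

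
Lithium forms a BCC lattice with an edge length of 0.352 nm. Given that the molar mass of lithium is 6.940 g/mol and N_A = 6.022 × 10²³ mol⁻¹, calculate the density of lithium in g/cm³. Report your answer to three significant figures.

0.528 g/cm³

A BCC unit cell contains Z = 2 atoms.
Cell volume: a³ = (0.352 nm)³ = (3.520 × 10^-8 cm)³ = 4.361 × 10^-23 cm³.
ρ = Z·M/(N_A·a³) = 2 × 6.940 / (6.022 × 10²³ × 4.361 × 10^-23) = 0.5285 g/cm³.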